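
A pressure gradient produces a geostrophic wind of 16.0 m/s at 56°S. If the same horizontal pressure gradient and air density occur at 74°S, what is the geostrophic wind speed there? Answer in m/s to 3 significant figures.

With the same pressure gradient and density, V_g ∝ 1/f ∝ 1/sin φ.
V₂ = V₁ · sin φ₁ / sin φ₂ = 16.0 × sin 56° / sin 74°
V₂ = 16.0 × 0.8290/0.9613 = 13.8 m/s

13.8 m/s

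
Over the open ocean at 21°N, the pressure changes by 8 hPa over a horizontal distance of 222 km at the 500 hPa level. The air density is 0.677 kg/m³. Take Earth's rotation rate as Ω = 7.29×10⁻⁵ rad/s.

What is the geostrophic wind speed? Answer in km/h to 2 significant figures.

370 km/h

Coriolis parameter at 21°N:
f = 2Ω sin φ = 2 × 7.29×10⁻⁵ × sin 21° = 5.23×10⁻⁵ s⁻¹
Pressure gradient: |∂P/∂n| = 800 Pa / 222000 m = 3.60×10⁻³ Pa/m
Geostrophic balance (pressure-gradient force = Coriolis force):
V_g = (1/(fρ)) |∂P/∂n| = 3.60×10⁻³ / (5.23×10⁻⁵ × 0.677) = 102 m/s
Converting: 102 m/s × 3.6 = 370 km/h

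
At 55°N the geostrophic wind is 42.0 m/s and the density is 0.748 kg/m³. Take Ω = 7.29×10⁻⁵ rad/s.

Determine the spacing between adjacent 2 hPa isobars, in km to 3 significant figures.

53.3 km

Coriolis parameter at 55°N:
f = 2Ω sin φ = 2 × 7.29×10⁻⁵ × sin 55° = 1.19×10⁻⁴ s⁻¹
Geostrophic balance rearranged: |∂P/∂n| = f ρ V_g
|∂P/∂n| = 1.19×10⁻⁴ × 0.748 × 42.0 = 3.75×10⁻³ Pa/m
Isobar spacing: Δn = ΔP/|∂P/∂n| = 200 Pa / 3.75×10⁻³ Pa/m = 53304 m ≈ 53.3 km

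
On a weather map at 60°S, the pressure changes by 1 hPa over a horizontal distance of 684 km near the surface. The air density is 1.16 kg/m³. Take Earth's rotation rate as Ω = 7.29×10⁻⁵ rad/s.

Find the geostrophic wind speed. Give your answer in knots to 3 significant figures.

1.94 knots

Coriolis parameter at 60°S:
f = 2Ω sin φ = 2 × 7.29×10⁻⁵ × sin 60° = 1.26×10⁻⁴ s⁻¹
Pressure gradient: |∂P/∂n| = 100 Pa / 684000 m = 1.46×10⁻⁴ Pa/m
Geostrophic balance (pressure-gradient force = Coriolis force):
V_g = (1/(fρ)) |∂P/∂n| = 1.46×10⁻⁴ / (1.26×10⁻⁴ × 1.16) = 0.998 m/s
Converting: 0.998 m/s × 1.944 = 1.94 knots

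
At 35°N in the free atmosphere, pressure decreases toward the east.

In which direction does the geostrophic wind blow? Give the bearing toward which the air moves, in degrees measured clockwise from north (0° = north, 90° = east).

180°

The pressure-gradient force points toward the east (bearing 090°).
Geostrophic balance: in the Northern Hemisphere the Coriolis force deflects motion to the right, so the geostrophic wind blows 90° to the right of the pressure-gradient force (low pressure on the left).
Rotating 090° by 90° clockwise gives 180° — the wind blows toward the south.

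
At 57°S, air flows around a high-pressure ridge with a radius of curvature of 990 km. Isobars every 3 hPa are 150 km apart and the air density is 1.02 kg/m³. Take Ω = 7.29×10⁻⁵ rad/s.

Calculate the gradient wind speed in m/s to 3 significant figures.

19.0 m/s

Coriolis parameter at 57°S:
f = 2Ω sin φ = 2 × 7.29×10⁻⁵ × sin 57° = 1.22×10⁻⁴ s⁻¹
Pressure gradient: |∂P/∂n| = 300 Pa / 150000 m = 2.00×10⁻³ Pa/m
Geostrophic speed: V_g = |∂P/∂n|/(fρ) = 2.00×10⁻³/(1.22×10⁻⁴ × 1.02) = 16.0 m/s
Around a high, pressure-gradient force acts outward with centrifugal, so Coriolis balances both:
fV = (1/ρ)|∂P/∂n| + V²/R  →  V² − fR·V + fR·V_g = 0
With fR = 1.22×10⁻⁴ × 990×10³ m = 121 m/s:
V = [fR − √((fR)² − 4 fR V_g)]/2 = [121 − √(121² − 4×121×16)]/2 = 19 m/s
Supergeostrophic (V > V_g = 16 m/s), as expected around a high.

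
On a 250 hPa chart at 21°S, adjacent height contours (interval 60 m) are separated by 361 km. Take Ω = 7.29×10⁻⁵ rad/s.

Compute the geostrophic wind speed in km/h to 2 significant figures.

110 km/h

Coriolis parameter at 21°S:
f = 2Ω sin φ = 2 × 7.29×10⁻⁵ × sin 21° = 5.23×10⁻⁵ s⁻¹
Height gradient: |∂Z/∂n| = 60 m / 361000 m = 1.66×10⁻⁴
On a pressure surface, geostrophic balance gives V_g = (g/f)|∂Z/∂n|:
V_g = 9.81 × 1.66×10⁻⁴ / 5.23×10⁻⁵ = 31.2 m/s
Converting: 31.2 m/s × 3.6 = 110 km/h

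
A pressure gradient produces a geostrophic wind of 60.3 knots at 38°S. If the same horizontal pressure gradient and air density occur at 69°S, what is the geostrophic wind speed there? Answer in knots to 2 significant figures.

40 knots

With the same pressure gradient and density, V_g ∝ 1/f ∝ 1/sin φ.
V₂ = V₁ · sin φ₁ / sin φ₂ = 60.3 × sin 38° / sin 69°
V₂ = 60.3 × 0.6157/0.9336 = 40 knots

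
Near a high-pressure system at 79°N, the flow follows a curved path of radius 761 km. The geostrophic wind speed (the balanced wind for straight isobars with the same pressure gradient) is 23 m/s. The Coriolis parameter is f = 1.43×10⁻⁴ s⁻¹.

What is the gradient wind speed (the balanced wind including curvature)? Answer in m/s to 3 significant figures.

33.0 m/s

Around a high, pressure-gradient force acts outward with centrifugal, so Coriolis balances both:
fV = (1/ρ)|∂P/∂n| + V²/R  →  V² − fR·V + fR·V_g = 0
With fR = 1.43×10⁻⁴ × 761×10³ m = 109 m/s:
V = [fR − √((fR)² − 4 fR V_g)]/2 = [109 − √(109² − 4×109×23)]/2 = 33 m/s
Supergeostrophic (V > V_g = 23 m/s), as expected around a high.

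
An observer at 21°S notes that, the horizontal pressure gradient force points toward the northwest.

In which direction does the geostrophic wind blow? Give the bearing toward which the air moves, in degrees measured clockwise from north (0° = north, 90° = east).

225°

The pressure-gradient force points toward the northwest (bearing 315°).
Geostrophic balance: in the Southern Hemisphere the Coriolis force deflects motion to the left, so the geostrophic wind blows 90° to the left of the pressure-gradient force (low pressure on the right).
Rotating 315° by 90° counterclockwise gives 225° — the wind blows toward the southwest.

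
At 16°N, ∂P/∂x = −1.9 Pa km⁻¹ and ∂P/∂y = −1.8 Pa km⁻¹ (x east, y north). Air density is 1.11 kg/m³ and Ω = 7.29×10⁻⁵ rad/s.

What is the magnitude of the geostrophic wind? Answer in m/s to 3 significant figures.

58.7 m/s

Coriolis parameter at 16°N:
f = 2Ω sin φ = 2 × 7.29×10⁻⁵ × sin 16° = 4.02×10⁻⁵ s⁻¹
Component geostrophic relations (x east, y north):
u_g = −(1/(fρ)) ∂P/∂y,  v_g = (1/(fρ)) ∂P/∂x
u_g = −(−1.8×10⁻³)/(4.02×10⁻⁵ × 1.11) = 40.4 m/s;  v_g = (−1.9×10⁻³)/(4.02×10⁻⁵ × 1.11) = −42.6 m/s
|V_g| = √(u_g² + v_g²) = 58.7 m/s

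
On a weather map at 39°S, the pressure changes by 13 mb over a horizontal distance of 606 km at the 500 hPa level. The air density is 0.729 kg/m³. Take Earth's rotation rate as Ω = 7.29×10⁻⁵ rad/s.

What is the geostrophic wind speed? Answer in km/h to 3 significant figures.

115 km/h

Coriolis parameter at 39°S:
f = 2Ω sin φ = 2 × 7.29×10⁻⁵ × sin 39° = 9.18×10⁻⁵ s⁻¹
Pressure gradient: |∂P/∂n| = 1300 Pa / 606000 m = 2.15×10⁻³ Pa/m
Geostrophic balance (pressure-gradient force = Coriolis force):
V_g = (1/(fρ)) |∂P/∂n| = 2.15×10⁻³ / (9.18×10⁻⁵ × 0.729) = 32.1 m/s
Converting: 32.1 m/s × 3.6 = 115 km/h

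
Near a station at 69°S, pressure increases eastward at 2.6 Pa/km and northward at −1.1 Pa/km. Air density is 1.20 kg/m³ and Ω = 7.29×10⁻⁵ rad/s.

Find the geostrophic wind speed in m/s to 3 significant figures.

17.3 m/s

Coriolis parameter at 69°S:
f = 2Ω sin φ = 2 × 7.29×10⁻⁵ × sin 69° = 1.36×10⁻⁴ s⁻¹
In the Southern Hemisphere f is negative: f = −1.36×10⁻⁴ s⁻¹.
Component geostrophic relations (x east, y north):
u_g = −(1/(fρ)) ∂P/∂y,  v_g = (1/(fρ)) ∂P/∂x
u_g = −(−1.1×10⁻³)/(−1.36×10⁻⁴ × 1.20) = −6.73 m/s;  v_g = (2.6×10⁻³)/(−1.36×10⁻⁴ × 1.20) = −15.9 m/s
|V_g| = √(u_g² + v_g²) = 17.3 m/s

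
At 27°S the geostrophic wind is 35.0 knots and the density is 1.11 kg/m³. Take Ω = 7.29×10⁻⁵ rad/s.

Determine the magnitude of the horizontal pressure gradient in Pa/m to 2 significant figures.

Coriolis parameter at 27°S:
f = 2Ω sin φ = 2 × 7.29×10⁻⁵ × sin 27° = 6.62×10⁻⁵ s⁻¹
Wind speed in SI: 35.0 knots = 18.0 m/s
Geostrophic balance rearranged: |∂P/∂n| = f ρ V_g
|∂P/∂n| = 6.62×10⁻⁵ × 1.11 × 18.0 = 1.32×10⁻³ Pa/m

1.3×10⁻³ Pa/m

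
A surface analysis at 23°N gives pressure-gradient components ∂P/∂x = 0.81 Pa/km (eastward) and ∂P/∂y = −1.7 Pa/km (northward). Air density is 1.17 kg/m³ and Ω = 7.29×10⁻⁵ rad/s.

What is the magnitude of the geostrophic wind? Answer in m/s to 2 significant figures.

Coriolis parameter at 23°N:
f = 2Ω sin φ = 2 × 7.29×10⁻⁵ × sin 23° = 5.70×10⁻⁵ s⁻¹
Component geostrophic relations (x east, y north):
u_g = −(1/(fρ)) ∂P/∂y,  v_g = (1/(fρ)) ∂P/∂x
u_g = −(−1.7×10⁻³)/(5.70×10⁻⁵ × 1.17) = 25.5 m/s;  v_g = (0.81×10⁻³)/(5.70×10⁻⁵ × 1.17) = 12.2 m/s
|V_g| = √(u_g² + v_g²) = 28.3 m/s

28 m/s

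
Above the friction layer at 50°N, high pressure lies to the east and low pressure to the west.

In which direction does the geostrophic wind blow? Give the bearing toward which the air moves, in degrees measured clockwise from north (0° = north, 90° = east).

The pressure-gradient force points toward the west (bearing 270°).
Geostrophic balance: in the Northern Hemisphere the Coriolis force deflects motion to the right, so the geostrophic wind blows 90° to the right of the pressure-gradient force (low pressure on the left).
Rotating 270° by 90° clockwise gives 000° — the wind blows toward the north.

000°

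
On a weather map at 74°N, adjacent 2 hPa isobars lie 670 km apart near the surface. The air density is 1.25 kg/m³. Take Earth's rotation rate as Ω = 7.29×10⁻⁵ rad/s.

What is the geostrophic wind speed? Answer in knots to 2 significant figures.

Coriolis parameter at 74°N:
f = 2Ω sin φ = 2 × 7.29×10⁻⁵ × sin 74° = 1.40×10⁻⁴ s⁻¹
Pressure gradient: |∂P/∂n| = 200 Pa / 670000 m = 2.99×10⁻⁴ Pa/m
Geostrophic balance (pressure-gradient force = Coriolis force):
V_g = (1/(fρ)) |∂P/∂n| = 2.99×10⁻⁴ / (1.40×10⁻⁴ × 1.25) = 1.70 m/s
Converting: 1.70 m/s × 1.944 = 3.3 knots

3.3 knots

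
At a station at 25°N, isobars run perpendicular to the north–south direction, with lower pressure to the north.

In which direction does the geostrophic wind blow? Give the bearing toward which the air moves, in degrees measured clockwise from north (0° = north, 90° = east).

The pressure-gradient force points toward the north (bearing 000°).
Geostrophic balance: in the Northern Hemisphere the Coriolis force deflects motion to the right, so the geostrophic wind blows 90° to the right of the pressure-gradient force (low pressure on the left).
Rotating 000° by 90° clockwise gives 090° — the wind blows toward the east.

090°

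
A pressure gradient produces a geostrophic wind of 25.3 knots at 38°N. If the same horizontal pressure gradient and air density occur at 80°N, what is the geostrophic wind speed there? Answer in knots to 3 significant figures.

15.8 knots

With the same pressure gradient and density, V_g ∝ 1/f ∝ 1/sin φ.
V₂ = V₁ · sin φ₁ / sin φ₂ = 25.3 × sin 38° / sin 80°
V₂ = 25.3 × 0.6157/0.9848 = 15.8 knots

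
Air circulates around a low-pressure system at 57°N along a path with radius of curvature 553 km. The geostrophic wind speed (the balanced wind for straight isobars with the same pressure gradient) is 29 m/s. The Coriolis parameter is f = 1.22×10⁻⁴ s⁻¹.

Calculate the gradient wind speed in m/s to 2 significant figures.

22 m/s

Around a low, centrifugal force acts outward with Coriolis, so pressure-gradient force balances both:
(1/ρ)|∂P/∂n| = fV + V²/R  →  V² + fR·V − fR·V_g = 0
With fR = 1.22×10⁻⁴ × 553×10³ m = 67.5 m/s:
V = [−fR + √((fR)² + 4 fR V_g)]/2 = [−67.5 + √(67.5² + 4×67.5×29)]/2 = 21.9 m/s
Subgeostrophic (V < V_g = 29 m/s), as expected around a low.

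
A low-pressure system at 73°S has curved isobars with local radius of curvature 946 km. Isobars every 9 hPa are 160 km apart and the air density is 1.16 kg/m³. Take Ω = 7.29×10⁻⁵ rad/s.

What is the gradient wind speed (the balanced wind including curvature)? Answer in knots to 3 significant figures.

55.6 knots

Coriolis parameter at 73°S:
f = 2Ω sin φ = 2 × 7.29×10⁻⁵ × sin 73° = 1.39×10⁻⁴ s⁻¹
Pressure gradient: |∂P/∂n| = 900 Pa / 160000 m = 5.62×10⁻³ Pa/m
Geostrophic speed: V_g = |∂P/∂n|/(fρ) = 5.62×10⁻³/(1.39×10⁻⁴ × 1.16) = 34.8 m/s
Around a low, centrifugal force acts outward with Coriolis, so pressure-gradient force balances both:
(1/ρ)|∂P/∂n| = fV + V²/R  →  V² + fR·V − fR·V_g = 0
With fR = 1.39×10⁻⁴ × 946×10³ m = 132 m/s:
V = [−fR + √((fR)² + 4 fR V_g)]/2 = [−132 + √(132² + 4×132×34.8)]/2 = 28.6 m/s
Subgeostrophic (V < V_g = 34.8 m/s), as expected around a low.
Converting: 28.6 m/s × 1.944 = 55.6 knots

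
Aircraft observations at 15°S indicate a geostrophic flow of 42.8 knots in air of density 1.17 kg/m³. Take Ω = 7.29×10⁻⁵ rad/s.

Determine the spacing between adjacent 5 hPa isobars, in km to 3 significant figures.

Coriolis parameter at 15°S:
f = 2Ω sin φ = 2 × 7.29×10⁻⁵ × sin 15° = 3.77×10⁻⁵ s⁻¹
Wind speed in SI: 42.8 knots = 22.0 m/s
Geostrophic balance rearranged: |∂P/∂n| = f ρ V_g
|∂P/∂n| = 3.77×10⁻⁵ × 1.17 × 22.0 = 9.72×10⁻⁴ Pa/m
Isobar spacing: Δn = ΔP/|∂P/∂n| = 500 Pa / 9.72×10⁻⁴ Pa/m = 514338 m ≈ 514 km

514 km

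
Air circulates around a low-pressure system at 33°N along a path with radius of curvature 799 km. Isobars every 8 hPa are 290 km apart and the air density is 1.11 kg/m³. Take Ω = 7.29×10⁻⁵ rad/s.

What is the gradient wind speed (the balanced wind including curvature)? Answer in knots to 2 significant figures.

Coriolis parameter at 33°N:
f = 2Ω sin φ = 2 × 7.29×10⁻⁵ × sin 33° = 7.94×10⁻⁵ s⁻¹
Pressure gradient: |∂P/∂n| = 800 Pa / 290000 m = 2.76×10⁻³ Pa/m
Geostrophic speed: V_g = |∂P/∂n|/(fρ) = 2.76×10⁻³/(7.94×10⁻⁵ × 1.11) = 31.3 m/s
Around a low, centrifugal force acts outward with Coriolis, so pressure-gradient force balances both:
(1/ρ)|∂P/∂n| = fV + V²/R  →  V² + fR·V − fR·V_g = 0
With fR = 7.94×10⁻⁵ × 799×10³ m = 63.4 m/s:
V = [−fR + √((fR)² + 4 fR V_g)]/2 = [−63.4 + √(63.4² + 4×63.4×31.3)]/2 = 23 m/s
Subgeostrophic (V < V_g = 31.3 m/s), as expected around a low.
Converting: 23 m/s × 1.944 = 45 knots

45 knots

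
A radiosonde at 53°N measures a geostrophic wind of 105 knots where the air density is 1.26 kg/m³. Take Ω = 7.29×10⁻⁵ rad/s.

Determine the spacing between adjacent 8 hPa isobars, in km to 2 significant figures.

100 km

Coriolis parameter at 53°N:
f = 2Ω sin φ = 2 × 7.29×10⁻⁵ × sin 53° = 1.16×10⁻⁴ s⁻¹
Wind speed in SI: 105 knots = 54.0 m/s
Geostrophic balance rearranged: |∂P/∂n| = f ρ V_g
|∂P/∂n| = 1.16×10⁻⁴ × 1.26 × 54.0 = 7.93×10⁻³ Pa/m
Isobar spacing: Δn = ΔP/|∂P/∂n| = 800 Pa / 7.93×10⁻³ Pa/m = 100945 m ≈ 100 km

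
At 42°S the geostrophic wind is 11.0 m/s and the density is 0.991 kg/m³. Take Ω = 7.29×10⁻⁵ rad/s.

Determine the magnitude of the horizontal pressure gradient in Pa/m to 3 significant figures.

1.06×10⁻³ Pa/m

Coriolis parameter at 42°S:
f = 2Ω sin φ = 2 × 7.29×10⁻⁵ × sin 42° = 9.76×10⁻⁵ s⁻¹
Geostrophic balance rearranged: |∂P/∂n| = f ρ V_g
|∂P/∂n| = 9.76×10⁻⁵ × 0.991 × 11.0 = 1.06×10⁻³ Pa/m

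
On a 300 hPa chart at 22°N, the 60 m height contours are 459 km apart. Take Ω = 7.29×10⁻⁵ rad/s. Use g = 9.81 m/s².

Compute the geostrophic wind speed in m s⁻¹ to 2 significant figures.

Coriolis parameter at 22°N:
f = 2Ω sin φ = 2 × 7.29×10⁻⁵ × sin 22° = 5.46×10⁻⁵ s⁻¹
Height gradient: |∂Z/∂n| = 60 m / 459000 m = 1.31×10⁻⁴
On a pressure surface, geostrophic balance gives V_g = (g/f)|∂Z/∂n|:
V_g = 9.81 × 1.31×10⁻⁴ / 5.46×10⁻⁵ = 23.5 m/s

23 m s⁻¹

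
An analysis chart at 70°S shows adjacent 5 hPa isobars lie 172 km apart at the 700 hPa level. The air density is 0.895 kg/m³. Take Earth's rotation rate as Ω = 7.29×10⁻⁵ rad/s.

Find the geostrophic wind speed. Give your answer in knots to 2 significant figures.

46 knots

Coriolis parameter at 70°S:
f = 2Ω sin φ = 2 × 7.29×10⁻⁵ × sin 70° = 1.37×10⁻⁴ s⁻¹
Pressure gradient: |∂P/∂n| = 500 Pa / 172000 m = 2.91×10⁻³ Pa/m
Geostrophic balance (pressure-gradient force = Coriolis force):
V_g = (1/(fρ)) |∂P/∂n| = 2.91×10⁻³ / (1.37×10⁻⁴ × 0.895) = 23.7 m/s
Converting: 23.7 m/s × 1.944 = 46 knots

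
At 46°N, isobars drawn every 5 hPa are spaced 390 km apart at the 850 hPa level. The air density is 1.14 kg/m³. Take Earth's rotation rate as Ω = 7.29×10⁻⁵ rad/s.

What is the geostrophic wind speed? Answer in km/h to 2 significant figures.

39 km/h

Coriolis parameter at 46°N:
f = 2Ω sin φ = 2 × 7.29×10⁻⁵ × sin 46° = 1.05×10⁻⁴ s⁻¹
Pressure gradient: |∂P/∂n| = 500 Pa / 390000 m = 1.28×10⁻³ Pa/m
Geostrophic balance (pressure-gradient force = Coriolis force):
V_g = (1/(fρ)) |∂P/∂n| = 1.28×10⁻³ / (1.05×10⁻⁴ × 1.14) = 10.7 m/s
Converting: 10.7 m/s × 3.6 = 39 km/h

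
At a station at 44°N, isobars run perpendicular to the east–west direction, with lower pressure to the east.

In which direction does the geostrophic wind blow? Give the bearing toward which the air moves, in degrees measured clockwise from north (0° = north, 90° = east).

180°

The pressure-gradient force points toward the east (bearing 090°).
Geostrophic balance: in the Northern Hemisphere the Coriolis force deflects motion to the right, so the geostrophic wind blows 90° to the right of the pressure-gradient force (low pressure on the left).
Rotating 090° by 90° clockwise gives 180° — the wind blows toward the south.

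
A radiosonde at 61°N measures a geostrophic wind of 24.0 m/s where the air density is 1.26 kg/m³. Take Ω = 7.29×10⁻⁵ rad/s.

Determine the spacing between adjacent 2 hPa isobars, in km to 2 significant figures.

52 km

Coriolis parameter at 61°N:
f = 2Ω sin φ = 2 × 7.29×10⁻⁵ × sin 61° = 1.28×10⁻⁴ s⁻¹
Geostrophic balance rearranged: |∂P/∂n| = f ρ V_g
|∂P/∂n| = 1.28×10⁻⁴ × 1.26 × 24.0 = 3.86×10⁻³ Pa/m
Isobar spacing: Δn = ΔP/|∂P/∂n| = 200 Pa / 3.86×10⁻³ Pa/m = 51865 m ≈ 52 km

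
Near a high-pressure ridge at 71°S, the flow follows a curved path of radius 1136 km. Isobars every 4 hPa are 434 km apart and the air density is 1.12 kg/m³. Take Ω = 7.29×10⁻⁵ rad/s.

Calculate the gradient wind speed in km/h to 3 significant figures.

Coriolis parameter at 71°S:
f = 2Ω sin φ = 2 × 7.29×10⁻⁵ × sin 71° = 1.38×10⁻⁴ s⁻¹
Pressure gradient: |∂P/∂n| = 400 Pa / 434000 m = 9.22×10⁻⁴ Pa/m
Geostrophic speed: V_g = |∂P/∂n|/(fρ) = 9.22×10⁻⁴/(1.38×10⁻⁴ × 1.12) = 5.97 m/s
Around a high, pressure-gradient force acts outward with centrifugal, so Coriolis balances both:
fV = (1/ρ)|∂P/∂n| + V²/R  →  V² − fR·V + fR·V_g = 0
With fR = 1.38×10⁻⁴ × 1136×10³ m = 157 m/s:
V = [fR − √((fR)² − 4 fR V_g)]/2 = [157 − √(157² − 4×157×5.97)]/2 = 6.22 m/s
Supergeostrophic (V > V_g = 5.97 m/s), as expected around a high.
Converting: 6.22 m/s × 3.6 = 22.4 km/h

22.4 km/h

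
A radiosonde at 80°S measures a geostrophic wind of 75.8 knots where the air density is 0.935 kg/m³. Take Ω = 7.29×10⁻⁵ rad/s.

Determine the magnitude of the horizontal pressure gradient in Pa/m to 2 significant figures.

5.2×10⁻³ Pa/m

Coriolis parameter at 80°S:
f = 2Ω sin φ = 2 × 7.29×10⁻⁵ × sin 80° = 1.44×10⁻⁴ s⁻¹
Wind speed in SI: 75.8 knots = 39.0 m/s
Geostrophic balance rearranged: |∂P/∂n| = f ρ V_g
|∂P/∂n| = 1.44×10⁻⁴ × 0.935 × 39.0 = 5.24×10⁻³ Pa/m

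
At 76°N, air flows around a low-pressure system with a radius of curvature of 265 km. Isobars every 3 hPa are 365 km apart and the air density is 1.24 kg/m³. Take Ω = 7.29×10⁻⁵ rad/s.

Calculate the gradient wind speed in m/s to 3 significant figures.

4.21 m/s

Coriolis parameter at 76°N:
f = 2Ω sin φ = 2 × 7.29×10⁻⁵ × sin 76° = 1.41×10⁻⁴ s⁻¹
Pressure gradient: |∂P/∂n| = 300 Pa / 365000 m = 8.22×10⁻⁴ Pa/m
Geostrophic speed: V_g = |∂P/∂n|/(fρ) = 8.22×10⁻⁴/(1.41×10⁻⁴ × 1.24) = 4.69 m/s
Around a low, centrifugal force acts outward with Coriolis, so pressure-gradient force balances both:
(1/ρ)|∂P/∂n| = fV + V²/R  →  V² + fR·V − fR·V_g = 0
With fR = 1.41×10⁻⁴ × 265×10³ m = 37.5 m/s:
V = [−fR + √((fR)² + 4 fR V_g)]/2 = [−37.5 + √(37.5² + 4×37.5×4.69)]/2 = 4.21 m/s
Subgeostrophic (V < V_g = 4.69 m/s), as expected around a low.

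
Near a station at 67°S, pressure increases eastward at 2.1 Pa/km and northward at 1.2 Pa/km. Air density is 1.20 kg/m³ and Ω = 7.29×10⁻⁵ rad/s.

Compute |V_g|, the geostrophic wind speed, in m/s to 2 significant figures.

Coriolis parameter at 67°S:
f = 2Ω sin φ = 2 × 7.29×10⁻⁵ × sin 67° = 1.34×10⁻⁴ s⁻¹
In the Southern Hemisphere f is negative: f = −1.34×10⁻⁴ s⁻¹.
Component geostrophic relations (x east, y north):
u_g = −(1/(fρ)) ∂P/∂y,  v_g = (1/(fρ)) ∂P/∂x
u_g = −(1.2×10⁻³)/(−1.34×10⁻⁴ × 1.20) = 7.45 m/s;  v_g = (2.1×10⁻³)/(−1.34×10⁻⁴ × 1.20) = −13.0 m/s
|V_g| = √(u_g² + v_g²) = 15.0 m/s

15 m/s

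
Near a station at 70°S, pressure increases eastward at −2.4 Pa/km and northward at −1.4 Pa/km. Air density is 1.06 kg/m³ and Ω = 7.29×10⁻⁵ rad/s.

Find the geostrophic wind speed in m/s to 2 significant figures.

19 m/s

Coriolis parameter at 70°S:
f = 2Ω sin φ = 2 × 7.29×10⁻⁵ × sin 70° = 1.37×10⁻⁴ s⁻¹
In the Southern Hemisphere f is negative: f = −1.37×10⁻⁴ s⁻¹.
Component geostrophic relations (x east, y north):
u_g = −(1/(fρ)) ∂P/∂y,  v_g = (1/(fρ)) ∂P/∂x
u_g = −(−1.4×10⁻³)/(−1.37×10⁻⁴ × 1.06) = −9.64 m/s;  v_g = (−2.4×10⁻³)/(−1.37×10⁻⁴ × 1.06) = 16.5 m/s
|V_g| = √(u_g² + v_g²) = 19.1 m/s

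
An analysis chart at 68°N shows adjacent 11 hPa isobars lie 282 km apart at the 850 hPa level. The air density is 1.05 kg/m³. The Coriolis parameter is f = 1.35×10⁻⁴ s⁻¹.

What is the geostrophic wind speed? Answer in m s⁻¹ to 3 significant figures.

Pressure gradient: |∂P/∂n| = 1100 Pa / 282000 m = 3.90×10⁻³ Pa/m
Geostrophic balance (pressure-gradient force = Coriolis force):
V_g = (1/(fρ)) |∂P/∂n| = 3.90×10⁻³ / (1.35×10⁻⁴ × 1.05) = 27.5 m/s

27.5 m s⁻¹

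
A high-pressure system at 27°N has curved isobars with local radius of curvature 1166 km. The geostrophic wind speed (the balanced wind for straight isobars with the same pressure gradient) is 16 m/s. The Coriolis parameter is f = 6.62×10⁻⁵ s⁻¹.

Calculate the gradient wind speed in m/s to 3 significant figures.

Around a high, pressure-gradient force acts outward with centrifugal, so Coriolis balances both:
fV = (1/ρ)|∂P/∂n| + V²/R  →  V² − fR·V + fR·V_g = 0
With fR = 6.62×10⁻⁵ × 1166×10³ m = 77.2 m/s:
V = [fR − √((fR)² − 4 fR V_g)]/2 = [77.2 − √(77.2² − 4×77.2×16)]/2 = 22.6 m/s
Supergeostrophic (V > V_g = 16 m/s), as expected around a high.

22.6 m/s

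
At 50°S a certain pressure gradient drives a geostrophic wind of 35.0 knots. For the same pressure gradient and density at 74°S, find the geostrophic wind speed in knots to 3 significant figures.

With the same pressure gradient and density, V_g ∝ 1/f ∝ 1/sin φ.
V₂ = V₁ · sin φ₁ / sin φ₂ = 35.0 × sin 50° / sin 74°
V₂ = 35.0 × 0.7660/0.9613 = 27.9 knots

27.9 knots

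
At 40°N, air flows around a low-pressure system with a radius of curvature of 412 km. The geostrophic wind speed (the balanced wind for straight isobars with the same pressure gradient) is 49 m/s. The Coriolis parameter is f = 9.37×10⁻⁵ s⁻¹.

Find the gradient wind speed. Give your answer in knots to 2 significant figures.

Around a low, centrifugal force acts outward with Coriolis, so pressure-gradient force balances both:
(1/ρ)|∂P/∂n| = fV + V²/R  →  V² + fR·V − fR·V_g = 0
With fR = 9.37×10⁻⁵ × 412×10³ m = 38.6 m/s:
V = [−fR + √((fR)² + 4 fR V_g)]/2 = [−38.6 + √(38.6² + 4×38.6×49)]/2 = 28.3 m/s
Subgeostrophic (V < V_g = 49 m/s), as expected around a low.
Converting: 28.3 m/s × 1.944 = 55 knots

55 knots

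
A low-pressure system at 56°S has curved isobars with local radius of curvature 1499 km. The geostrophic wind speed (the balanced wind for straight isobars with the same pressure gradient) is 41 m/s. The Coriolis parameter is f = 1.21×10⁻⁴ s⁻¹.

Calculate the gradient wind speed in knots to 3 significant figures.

67.0 knots

Around a low, centrifugal force acts outward with Coriolis, so pressure-gradient force balances both:
(1/ρ)|∂P/∂n| = fV + V²/R  →  V² + fR·V − fR·V_g = 0
With fR = 1.21×10⁻⁴ × 1499×10³ m = 181 m/s:
V = [−fR + √((fR)² + 4 fR V_g)]/2 = [−181 + √(181² + 4×181×41)]/2 = 34.5 m/s
Subgeostrophic (V < V_g = 41 m/s), as expected around a low.
Converting: 34.5 m/s × 1.944 = 67.0 knots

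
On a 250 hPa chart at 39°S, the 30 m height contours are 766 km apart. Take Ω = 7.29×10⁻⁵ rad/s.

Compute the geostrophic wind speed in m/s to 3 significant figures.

Coriolis parameter at 39°S:
f = 2Ω sin φ = 2 × 7.29×10⁻⁵ × sin 39° = 9.18×10⁻⁵ s⁻¹
Height gradient: |∂Z/∂n| = 30 m / 766000 m = 3.92×10⁻⁵
On a pressure surface, geostrophic balance gives V_g = (g/f)|∂Z/∂n|:
V_g = 9.81 × 3.92×10⁻⁵ / 9.18×10⁻⁵ = 4.19 m/s

4.19 m/s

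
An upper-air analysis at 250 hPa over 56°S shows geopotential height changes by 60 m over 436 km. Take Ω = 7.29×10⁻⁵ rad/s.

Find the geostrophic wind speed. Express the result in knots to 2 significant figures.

22 knots

Coriolis parameter at 56°S:
f = 2Ω sin φ = 2 × 7.29×10⁻⁵ × sin 56° = 1.21×10⁻⁴ s⁻¹
Height gradient: |∂Z/∂n| = 60 m / 436000 m = 1.38×10⁻⁴
On a pressure surface, geostrophic balance gives V_g = (g/f)|∂Z/∂n|:
V_g = 9.81 × 1.38×10⁻⁴ / 1.21×10⁻⁴ = 11.2 m/s
Converting: 11.2 m/s × 1.944 = 22 knots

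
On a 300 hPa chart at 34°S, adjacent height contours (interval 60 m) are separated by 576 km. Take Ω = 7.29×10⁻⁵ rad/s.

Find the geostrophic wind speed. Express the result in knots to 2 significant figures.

Coriolis parameter at 34°S:
f = 2Ω sin φ = 2 × 7.29×10⁻⁵ × sin 34° = 8.15×10⁻⁵ s⁻¹
Height gradient: |∂Z/∂n| = 60 m / 576000 m = 1.04×10⁻⁴
On a pressure surface, geostrophic balance gives V_g = (g/f)|∂Z/∂n|:
V_g = 9.81 × 1.04×10⁻⁴ / 8.15×10⁻⁵ = 12.5 m/s
Converting: 12.5 m/s × 1.944 = 24 knots

24 knots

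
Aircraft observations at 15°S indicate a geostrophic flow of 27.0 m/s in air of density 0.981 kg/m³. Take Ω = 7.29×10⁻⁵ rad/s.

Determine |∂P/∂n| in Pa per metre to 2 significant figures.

Coriolis parameter at 15°S:
f = 2Ω sin φ = 2 × 7.29×10⁻⁵ × sin 15° = 3.77×10⁻⁵ s⁻¹
Geostrophic balance rearranged: |∂P/∂n| = f ρ V_g
|∂P/∂n| = 3.77×10⁻⁵ × 0.981 × 27.0 = 10.00×10⁻⁴ Pa/m

1.0×10⁻³ Pa/m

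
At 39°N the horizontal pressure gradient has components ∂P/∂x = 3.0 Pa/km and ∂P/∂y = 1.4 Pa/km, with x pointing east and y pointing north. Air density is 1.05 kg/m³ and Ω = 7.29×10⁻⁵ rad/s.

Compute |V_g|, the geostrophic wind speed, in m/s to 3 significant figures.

Coriolis parameter at 39°N:
f = 2Ω sin φ = 2 × 7.29×10⁻⁵ × sin 39° = 9.18×10⁻⁵ s⁻¹
Component geostrophic relations (x east, y north):
u_g = −(1/(fρ)) ∂P/∂y,  v_g = (1/(fρ)) ∂P/∂x
u_g = −(1.4×10⁻³)/(9.18×10⁻⁵ × 1.05) = −14.5 m/s;  v_g = (3.0×10⁻³)/(9.18×10⁻⁵ × 1.05) = 31.1 m/s
|V_g| = √(u_g² + v_g²) = 34.4 m/s

34.4 m/s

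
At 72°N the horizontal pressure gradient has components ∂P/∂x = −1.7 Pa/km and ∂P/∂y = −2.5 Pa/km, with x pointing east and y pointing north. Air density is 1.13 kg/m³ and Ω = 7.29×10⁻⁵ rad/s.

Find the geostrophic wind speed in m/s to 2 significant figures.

Coriolis parameter at 72°N:
f = 2Ω sin φ = 2 × 7.29×10⁻⁵ × sin 72° = 1.39×10⁻⁴ s⁻¹
Component geostrophic relations (x east, y north):
u_g = −(1/(fρ)) ∂P/∂y,  v_g = (1/(fρ)) ∂P/∂x
u_g = −(−2.5×10⁻³)/(1.39×10⁻⁴ × 1.13) = 16.0 m/s;  v_g = (−1.7×10⁻³)/(1.39×10⁻⁴ × 1.13) = −10.8 m/s
|V_g| = √(u_g² + v_g²) = 19.3 m/s

19 m/s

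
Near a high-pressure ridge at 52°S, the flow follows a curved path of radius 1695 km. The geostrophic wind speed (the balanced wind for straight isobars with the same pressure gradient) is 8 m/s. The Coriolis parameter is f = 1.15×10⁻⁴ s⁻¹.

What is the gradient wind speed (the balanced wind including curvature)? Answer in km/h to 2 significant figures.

30 km/h

Around a high, pressure-gradient force acts outward with centrifugal, so Coriolis balances both:
fV = (1/ρ)|∂P/∂n| + V²/R  →  V² − fR·V + fR·V_g = 0
With fR = 1.15×10⁻⁴ × 1695×10³ m = 195 m/s:
V = [fR − √((fR)² − 4 fR V_g)]/2 = [195 − √(195² − 4×195×8)]/2 = 8.36 m/s
Supergeostrophic (V > V_g = 8 m/s), as expected around a high.
Converting: 8.36 m/s × 3.6 = 30 km/h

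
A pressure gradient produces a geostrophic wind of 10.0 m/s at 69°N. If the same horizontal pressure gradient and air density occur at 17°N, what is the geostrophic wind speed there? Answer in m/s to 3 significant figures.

31.9 m/s

With the same pressure gradient and density, V_g ∝ 1/f ∝ 1/sin φ.
V₂ = V₁ · sin φ₁ / sin φ₂ = 10.0 × sin 69° / sin 17°
V₂ = 10.0 × 0.9336/0.2924 = 31.9 m/s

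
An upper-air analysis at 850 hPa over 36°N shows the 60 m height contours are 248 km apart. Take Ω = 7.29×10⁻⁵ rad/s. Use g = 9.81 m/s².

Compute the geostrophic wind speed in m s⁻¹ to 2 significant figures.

Coriolis parameter at 36°N:
f = 2Ω sin φ = 2 × 7.29×10⁻⁵ × sin 36° = 8.57×10⁻⁵ s⁻¹
Height gradient: |∂Z/∂n| = 60 m / 248000 m = 2.42×10⁻⁴
On a pressure surface, geostrophic balance gives V_g = (g/f)|∂Z/∂n|:
V_g = 9.81 × 2.42×10⁻⁴ / 8.57×10⁻⁵ = 27.7 m/s

28 m s⁻¹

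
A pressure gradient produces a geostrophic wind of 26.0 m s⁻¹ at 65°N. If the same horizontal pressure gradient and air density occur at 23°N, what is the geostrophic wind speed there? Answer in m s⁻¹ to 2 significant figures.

With the same pressure gradient and density, V_g ∝ 1/f ∝ 1/sin φ.
V₂ = V₁ · sin φ₁ / sin φ₂ = 26.0 × sin 65° / sin 23°
V₂ = 26.0 × 0.9063/0.3907 = 60 m s⁻¹

60 m s⁻¹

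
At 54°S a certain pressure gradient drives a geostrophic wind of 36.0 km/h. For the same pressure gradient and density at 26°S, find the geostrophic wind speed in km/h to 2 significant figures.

66 km/h

With the same pressure gradient and density, V_g ∝ 1/f ∝ 1/sin φ.
V₂ = V₁ · sin φ₁ / sin φ₂ = 36.0 × sin 54° / sin 26°
V₂ = 36.0 × 0.8090/0.4384 = 66 km/h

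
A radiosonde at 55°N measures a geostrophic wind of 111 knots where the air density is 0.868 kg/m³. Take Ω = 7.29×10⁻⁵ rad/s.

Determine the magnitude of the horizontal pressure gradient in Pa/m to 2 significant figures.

Coriolis parameter at 55°N:
f = 2Ω sin φ = 2 × 7.29×10⁻⁵ × sin 55° = 1.19×10⁻⁴ s⁻¹
Wind speed in SI: 111 knots = 57.1 m/s
Geostrophic balance rearranged: |∂P/∂n| = f ρ V_g
|∂P/∂n| = 1.19×10⁻⁴ × 0.868 × 57.1 = 5.92×10⁻³ Pa/m

5.9×10⁻³ Pa/m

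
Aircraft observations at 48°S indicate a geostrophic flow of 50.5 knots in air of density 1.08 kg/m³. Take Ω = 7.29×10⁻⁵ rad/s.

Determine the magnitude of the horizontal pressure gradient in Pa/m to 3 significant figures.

3.04×10⁻³ Pa/m

Coriolis parameter at 48°S:
f = 2Ω sin φ = 2 × 7.29×10⁻⁵ × sin 48° = 1.08×10⁻⁴ s⁻¹
Wind speed in SI: 50.5 knots = 26.0 m/s
Geostrophic balance rearranged: |∂P/∂n| = f ρ V_g
|∂P/∂n| = 1.08×10⁻⁴ × 1.08 × 26.0 = 3.04×10⁻³ Pa/m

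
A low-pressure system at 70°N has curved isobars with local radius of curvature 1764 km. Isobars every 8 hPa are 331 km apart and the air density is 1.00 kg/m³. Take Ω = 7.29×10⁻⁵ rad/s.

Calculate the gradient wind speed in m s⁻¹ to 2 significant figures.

Coriolis parameter at 70°N:
f = 2Ω sin φ = 2 × 7.29×10⁻⁵ × sin 70° = 1.37×10⁻⁴ s⁻¹
Pressure gradient: |∂P/∂n| = 800 Pa / 331000 m = 2.42×10⁻³ Pa/m
Geostrophic speed: V_g = |∂P/∂n|/(fρ) = 2.42×10⁻³/(1.37×10⁻⁴ × 1.00) = 17.6 m/s
Around a low, centrifugal force acts outward with Coriolis, so pressure-gradient force balances both:
(1/ρ)|∂P/∂n| = fV + V²/R  →  V² + fR·V − fR·V_g = 0
With fR = 1.37×10⁻⁴ × 1764×10³ m = 242 m/s:
V = [−fR + √((fR)² + 4 fR V_g)]/2 = [−242 + √(242² + 4×242×17.6)]/2 = 16.5 m/s
Subgeostrophic (V < V_g = 17.6 m/s), as expected around a low.

17 m s⁻¹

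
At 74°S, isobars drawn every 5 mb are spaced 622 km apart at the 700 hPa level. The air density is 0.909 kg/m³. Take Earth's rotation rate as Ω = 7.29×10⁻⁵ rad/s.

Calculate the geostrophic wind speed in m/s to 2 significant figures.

6.3 m/s

Coriolis parameter at 74°S:
f = 2Ω sin φ = 2 × 7.29×10⁻⁵ × sin 74° = 1.40×10⁻⁴ s⁻¹
Pressure gradient: |∂P/∂n| = 500 Pa / 622000 m = 8.04×10⁻⁴ Pa/m
Geostrophic balance (pressure-gradient force = Coriolis force):
V_g = (1/(fρ)) |∂P/∂n| = 8.04×10⁻⁴ / (1.40×10⁻⁴ × 0.909) = 6.31 m/s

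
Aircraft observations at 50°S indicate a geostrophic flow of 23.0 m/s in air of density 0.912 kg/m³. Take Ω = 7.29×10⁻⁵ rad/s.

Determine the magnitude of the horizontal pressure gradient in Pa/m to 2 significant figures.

Coriolis parameter at 50°S:
f = 2Ω sin φ = 2 × 7.29×10⁻⁵ × sin 50° = 1.12×10⁻⁴ s⁻¹
Geostrophic balance rearranged: |∂P/∂n| = f ρ V_g
|∂P/∂n| = 1.12×10⁻⁴ × 0.912 × 23.0 = 2.34×10⁻³ Pa/m

2.3×10⁻³ Pa/m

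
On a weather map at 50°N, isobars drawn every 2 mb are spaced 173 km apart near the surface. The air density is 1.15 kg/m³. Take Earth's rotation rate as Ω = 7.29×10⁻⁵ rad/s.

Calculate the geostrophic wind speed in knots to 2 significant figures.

Coriolis parameter at 50°N:
f = 2Ω sin φ = 2 × 7.29×10⁻⁵ × sin 50° = 1.12×10⁻⁴ s⁻¹
Pressure gradient: |∂P/∂n| = 200 Pa / 173000 m = 1.16×10⁻³ Pa/m
Geostrophic balance (pressure-gradient force = Coriolis force):
V_g = (1/(fρ)) |∂P/∂n| = 1.16×10⁻³ / (1.12×10⁻⁴ × 1.15) = 9.00 m/s
Converting: 9.00 m/s × 1.944 = 17 knots

17 knots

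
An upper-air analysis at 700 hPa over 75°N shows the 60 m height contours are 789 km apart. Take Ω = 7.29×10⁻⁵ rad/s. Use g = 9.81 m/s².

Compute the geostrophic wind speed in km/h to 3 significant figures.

19.1 km/h

Coriolis parameter at 75°N:
f = 2Ω sin φ = 2 × 7.29×10⁻⁵ × sin 75° = 1.41×10⁻⁴ s⁻¹
Height gradient: |∂Z/∂n| = 60 m / 789000 m = 7.60×10⁻⁵
On a pressure surface, geostrophic balance gives V_g = (g/f)|∂Z/∂n|:
V_g = 9.81 × 7.60×10⁻⁵ / 1.41×10⁻⁴ = 5.30 m/s
Converting: 5.30 m/s × 3.6 = 19.1 km/h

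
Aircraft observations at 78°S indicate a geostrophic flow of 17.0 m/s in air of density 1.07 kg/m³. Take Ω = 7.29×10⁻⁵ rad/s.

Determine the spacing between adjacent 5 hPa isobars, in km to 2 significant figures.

Coriolis parameter at 78°S:
f = 2Ω sin φ = 2 × 7.29×10⁻⁵ × sin 78° = 1.43×10⁻⁴ s⁻¹
Geostrophic balance rearranged: |∂P/∂n| = f ρ V_g
|∂P/∂n| = 1.43×10⁻⁴ × 1.07 × 17.0 = 2.59×10⁻³ Pa/m
Isobar spacing: Δn = ΔP/|∂P/∂n| = 500 Pa / 2.59×10⁻³ Pa/m = 192742 m ≈ 190 km

190 km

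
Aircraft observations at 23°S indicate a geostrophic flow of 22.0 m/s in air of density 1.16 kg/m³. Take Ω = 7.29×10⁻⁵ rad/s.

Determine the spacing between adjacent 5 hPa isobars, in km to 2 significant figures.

340 km

Coriolis parameter at 23°S:
f = 2Ω sin φ = 2 × 7.29×10⁻⁵ × sin 23° = 5.70×10⁻⁵ s⁻¹
Geostrophic balance rearranged: |∂P/∂n| = f ρ V_g
|∂P/∂n| = 5.70×10⁻⁵ × 1.16 × 22.0 = 1.45×10⁻³ Pa/m
Isobar spacing: Δn = ΔP/|∂P/∂n| = 500 Pa / 1.45×10⁻³ Pa/m = 343917 m ≈ 340 km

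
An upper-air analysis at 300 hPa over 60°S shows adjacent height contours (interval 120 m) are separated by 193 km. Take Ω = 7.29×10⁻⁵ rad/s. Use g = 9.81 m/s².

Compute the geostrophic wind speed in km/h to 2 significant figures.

Coriolis parameter at 60°S:
f = 2Ω sin φ = 2 × 7.29×10⁻⁵ × sin 60° = 1.26×10⁻⁴ s⁻¹
Height gradient: |∂Z/∂n| = 120 m / 193000 m = 6.22×10⁻⁴
On a pressure surface, geostrophic balance gives V_g = (g/f)|∂Z/∂n|:
V_g = 9.81 × 6.22×10⁻⁴ / 1.26×10⁻⁴ = 48.3 m/s
Converting: 48.3 m/s × 3.6 = 170 km/h

170 km/h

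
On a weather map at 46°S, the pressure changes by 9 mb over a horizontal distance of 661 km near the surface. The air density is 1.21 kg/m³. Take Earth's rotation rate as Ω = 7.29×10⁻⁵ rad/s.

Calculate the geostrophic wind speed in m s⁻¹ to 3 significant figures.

10.7 m s⁻¹

Coriolis parameter at 46°S:
f = 2Ω sin φ = 2 × 7.29×10⁻⁵ × sin 46° = 1.05×10⁻⁴ s⁻¹
Pressure gradient: |∂P/∂n| = 900 Pa / 661000 m = 1.36×10⁻³ Pa/m
Geostrophic balance (pressure-gradient force = Coriolis force):
V_g = (1/(fρ)) |∂P/∂n| = 1.36×10⁻³ / (1.05×10⁻⁴ × 1.21) = 10.7 m/s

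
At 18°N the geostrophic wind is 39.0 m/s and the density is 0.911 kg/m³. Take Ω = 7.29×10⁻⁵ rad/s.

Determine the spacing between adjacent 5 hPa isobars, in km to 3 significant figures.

Coriolis parameter at 18°N:
f = 2Ω sin φ = 2 × 7.29×10⁻⁵ × sin 18° = 4.51×10⁻⁵ s⁻¹
Geostrophic balance rearranged: |∂P/∂n| = f ρ V_g
|∂P/∂n| = 4.51×10⁻⁵ × 0.911 × 39.0 = 1.60×10⁻³ Pa/m
Isobar spacing: Δn = ΔP/|∂P/∂n| = 500 Pa / 1.60×10⁻³ Pa/m = 312354 m ≈ 312 km

312 km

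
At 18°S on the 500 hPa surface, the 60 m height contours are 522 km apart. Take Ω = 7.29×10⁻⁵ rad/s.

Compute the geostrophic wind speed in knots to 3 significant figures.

Coriolis parameter at 18°S:
f = 2Ω sin φ = 2 × 7.29×10⁻⁵ × sin 18° = 4.51×10⁻⁵ s⁻¹
Height gradient: |∂Z/∂n| = 60 m / 522000 m = 1.15×10⁻⁴
On a pressure surface, geostrophic balance gives V_g = (g/f)|∂Z/∂n|:
V_g = 9.81 × 1.15×10⁻⁴ / 4.51×10⁻⁵ = 25.0 m/s
Converting: 25.0 m/s × 1.944 = 48.6 knots

48.6 knots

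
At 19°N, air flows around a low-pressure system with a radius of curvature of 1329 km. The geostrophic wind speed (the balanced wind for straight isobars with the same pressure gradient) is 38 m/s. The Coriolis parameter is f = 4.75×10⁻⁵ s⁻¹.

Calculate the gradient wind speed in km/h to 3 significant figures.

Around a low, centrifugal force acts outward with Coriolis, so pressure-gradient force balances both:
(1/ρ)|∂P/∂n| = fV + V²/R  →  V² + fR·V − fR·V_g = 0
With fR = 4.75×10⁻⁵ × 1329×10³ m = 63.1 m/s:
V = [−fR + √((fR)² + 4 fR V_g)]/2 = [−63.1 + √(63.1² + 4×63.1×38)]/2 = 26.7 m/s
Subgeostrophic (V < V_g = 38 m/s), as expected around a low.
Converting: 26.7 m/s × 3.6 = 96.1 km/h

96.1 km/h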